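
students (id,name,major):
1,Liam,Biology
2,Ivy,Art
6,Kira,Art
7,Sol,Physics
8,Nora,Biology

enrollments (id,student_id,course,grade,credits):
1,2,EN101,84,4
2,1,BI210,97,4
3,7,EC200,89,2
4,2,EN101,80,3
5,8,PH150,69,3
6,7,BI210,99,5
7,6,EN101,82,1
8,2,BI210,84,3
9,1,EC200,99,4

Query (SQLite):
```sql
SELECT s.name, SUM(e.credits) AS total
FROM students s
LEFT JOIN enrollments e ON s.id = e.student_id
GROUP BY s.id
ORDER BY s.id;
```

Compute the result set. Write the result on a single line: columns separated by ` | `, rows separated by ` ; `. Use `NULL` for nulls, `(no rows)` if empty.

Liam | 8 ; Ivy | 10 ; Kira | 1 ; Sol | 7 ; Nora | 3

LEFT JOIN keeps every students row; unmatched ones get NULL for enrollments columns.
Group by students.id and compute SUM(e.credits). SUM over an all-NULL group is NULL.
  1: ids {2, 9} → SUM(e.credits)=8
  2: ids {1, 4, 8} → SUM(e.credits)=10
  6: ids {7} → SUM(e.credits)=1
  7: ids {3, 6} → SUM(e.credits)=7
  8: ids {5} → SUM(e.credits)=3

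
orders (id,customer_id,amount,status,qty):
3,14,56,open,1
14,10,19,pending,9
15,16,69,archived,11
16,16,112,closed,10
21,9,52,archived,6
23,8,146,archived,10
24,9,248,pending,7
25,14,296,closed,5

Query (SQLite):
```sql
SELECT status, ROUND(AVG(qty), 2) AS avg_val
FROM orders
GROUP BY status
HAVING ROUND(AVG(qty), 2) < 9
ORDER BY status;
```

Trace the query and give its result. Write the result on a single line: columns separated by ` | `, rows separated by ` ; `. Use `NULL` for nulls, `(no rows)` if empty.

closed | 7.5 ; open | 1 ; pending | 8

Partition orders by status; compute ROUND(AVG(qty), 2) within each group.
HAVING: keep groups where ROUND(AVG(qty), 2) < 9.
  archived: ids {15, 21, 23} → ROUND(AVG(qty), 2)=9
  closed: ids {16, 25} → ROUND(AVG(qty), 2)=7.5
  open: ids {3} → ROUND(AVG(qty), 2)=1
  pending: ids {14, 24} → ROUND(AVG(qty), 2)=8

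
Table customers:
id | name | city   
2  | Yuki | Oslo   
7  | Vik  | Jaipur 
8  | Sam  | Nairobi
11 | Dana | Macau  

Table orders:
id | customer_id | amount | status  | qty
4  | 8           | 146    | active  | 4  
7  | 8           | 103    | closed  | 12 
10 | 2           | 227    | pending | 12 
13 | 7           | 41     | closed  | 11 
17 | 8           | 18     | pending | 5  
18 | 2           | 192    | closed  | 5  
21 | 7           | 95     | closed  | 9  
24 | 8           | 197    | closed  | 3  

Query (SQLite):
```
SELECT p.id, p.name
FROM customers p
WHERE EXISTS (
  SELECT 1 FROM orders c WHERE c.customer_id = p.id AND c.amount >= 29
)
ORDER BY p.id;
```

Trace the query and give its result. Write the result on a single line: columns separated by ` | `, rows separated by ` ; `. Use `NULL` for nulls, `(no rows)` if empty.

For each customers row, check whether any orders with matching customer_id has amount >= 29.
Keep rows where that is true.

2 | Yuki ; 7 | Vik ; 8 | Sam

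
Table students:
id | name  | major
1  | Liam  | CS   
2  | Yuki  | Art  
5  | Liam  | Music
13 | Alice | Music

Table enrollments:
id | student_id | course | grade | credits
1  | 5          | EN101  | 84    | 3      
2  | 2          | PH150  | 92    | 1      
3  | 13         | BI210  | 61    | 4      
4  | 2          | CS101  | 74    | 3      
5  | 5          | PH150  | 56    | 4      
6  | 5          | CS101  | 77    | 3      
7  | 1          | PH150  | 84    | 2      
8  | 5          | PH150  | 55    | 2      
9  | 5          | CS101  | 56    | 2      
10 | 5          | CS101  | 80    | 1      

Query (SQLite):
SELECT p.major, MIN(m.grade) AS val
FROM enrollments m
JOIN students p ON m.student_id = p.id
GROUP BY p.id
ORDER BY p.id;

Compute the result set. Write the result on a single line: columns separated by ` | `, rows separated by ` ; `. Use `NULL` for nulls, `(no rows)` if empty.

CS | 84 ; Art | 74 ; Music | 55 ; Music | 61

Join each enrollments row to its students via student_id.
Group joined rows by students.id; compute MIN(m.grade) per group.
  1: ids {7} → MIN(m.grade)=84
  2: ids {2, 4} → MIN(m.grade)=74
  5: ids {1, 5, 6, 8, 9, 10} → MIN(m.grade)=55
  13: ids {3} → MIN(m.grade)=61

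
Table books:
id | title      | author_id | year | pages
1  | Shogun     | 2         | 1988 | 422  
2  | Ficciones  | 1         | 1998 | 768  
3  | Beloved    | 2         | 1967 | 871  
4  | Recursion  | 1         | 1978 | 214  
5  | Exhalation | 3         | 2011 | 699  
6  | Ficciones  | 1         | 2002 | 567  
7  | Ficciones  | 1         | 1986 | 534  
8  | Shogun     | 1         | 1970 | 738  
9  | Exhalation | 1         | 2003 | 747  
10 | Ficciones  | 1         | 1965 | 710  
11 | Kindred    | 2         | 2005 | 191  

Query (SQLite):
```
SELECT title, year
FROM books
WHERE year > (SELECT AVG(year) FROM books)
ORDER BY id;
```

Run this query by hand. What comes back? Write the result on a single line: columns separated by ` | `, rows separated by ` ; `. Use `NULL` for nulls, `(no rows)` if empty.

Scalar subquery: AVG(year) over all books rows = 1988.454545 (≈; comparison uses full precision).
Keep rows where year > that value.

Ficciones | 1998 ; Exhalation | 2011 ; Ficciones | 2002 ; Exhalation | 2003 ; Kindred | 2005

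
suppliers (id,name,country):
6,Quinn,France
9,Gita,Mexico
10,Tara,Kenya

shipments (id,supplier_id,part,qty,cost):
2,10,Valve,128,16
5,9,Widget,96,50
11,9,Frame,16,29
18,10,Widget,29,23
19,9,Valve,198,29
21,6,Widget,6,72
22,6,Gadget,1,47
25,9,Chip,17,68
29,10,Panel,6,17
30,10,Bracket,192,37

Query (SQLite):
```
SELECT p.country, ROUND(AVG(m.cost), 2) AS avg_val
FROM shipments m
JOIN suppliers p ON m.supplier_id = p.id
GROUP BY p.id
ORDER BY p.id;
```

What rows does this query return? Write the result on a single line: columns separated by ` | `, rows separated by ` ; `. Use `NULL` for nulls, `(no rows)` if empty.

France | 59.5 ; Mexico | 44 ; Kenya | 23.25

Join each shipments row to its suppliers via supplier_id.
Group joined rows by suppliers.id; compute ROUND(AVG(m.cost), 2) per group.
  6: ids {21, 22} → ROUND(AVG(m.cost), 2)=59.5
  9: ids {5, 11, 19, 25} → ROUND(AVG(m.cost), 2)=44
  10: ids {2, 18, 29, 30} → ROUND(AVG(m.cost), 2)=23.25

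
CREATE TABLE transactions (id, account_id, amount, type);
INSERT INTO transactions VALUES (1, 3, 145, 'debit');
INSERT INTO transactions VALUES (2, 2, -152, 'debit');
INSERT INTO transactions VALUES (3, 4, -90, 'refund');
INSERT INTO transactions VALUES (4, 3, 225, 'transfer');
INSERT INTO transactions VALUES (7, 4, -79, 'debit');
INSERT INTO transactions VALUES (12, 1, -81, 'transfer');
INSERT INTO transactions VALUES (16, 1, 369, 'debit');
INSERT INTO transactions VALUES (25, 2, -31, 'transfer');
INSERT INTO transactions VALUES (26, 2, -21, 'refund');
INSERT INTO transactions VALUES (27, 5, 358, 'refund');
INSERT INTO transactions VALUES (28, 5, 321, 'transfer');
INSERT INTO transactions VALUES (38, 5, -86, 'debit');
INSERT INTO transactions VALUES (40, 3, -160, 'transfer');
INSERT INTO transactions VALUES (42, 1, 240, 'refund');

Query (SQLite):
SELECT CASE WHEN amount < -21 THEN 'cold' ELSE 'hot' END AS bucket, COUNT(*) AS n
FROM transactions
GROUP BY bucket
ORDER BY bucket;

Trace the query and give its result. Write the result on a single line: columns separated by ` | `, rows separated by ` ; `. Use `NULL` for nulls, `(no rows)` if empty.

Bucket rows by amount < -21 → 'cold' else 'hot'; count each bucket.

cold | 7 ; hot | 7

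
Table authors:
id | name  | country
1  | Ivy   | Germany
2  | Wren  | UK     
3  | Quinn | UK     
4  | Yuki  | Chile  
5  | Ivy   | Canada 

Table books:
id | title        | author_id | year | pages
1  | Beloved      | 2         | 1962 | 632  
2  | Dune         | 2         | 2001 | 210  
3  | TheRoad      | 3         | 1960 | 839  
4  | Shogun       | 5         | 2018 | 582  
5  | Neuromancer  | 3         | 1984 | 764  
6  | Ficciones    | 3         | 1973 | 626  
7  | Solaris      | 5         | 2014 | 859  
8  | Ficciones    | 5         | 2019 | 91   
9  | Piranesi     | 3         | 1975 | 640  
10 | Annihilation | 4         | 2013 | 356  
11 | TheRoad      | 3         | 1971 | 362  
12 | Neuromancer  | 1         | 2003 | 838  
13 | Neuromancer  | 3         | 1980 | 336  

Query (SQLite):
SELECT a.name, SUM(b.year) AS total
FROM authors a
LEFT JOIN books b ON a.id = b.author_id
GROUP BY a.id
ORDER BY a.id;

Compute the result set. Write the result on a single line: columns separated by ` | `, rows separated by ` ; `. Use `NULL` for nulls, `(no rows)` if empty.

Ivy | 2003 ; Wren | 3963 ; Quinn | 11843 ; Yuki | 2013 ; Ivy | 6051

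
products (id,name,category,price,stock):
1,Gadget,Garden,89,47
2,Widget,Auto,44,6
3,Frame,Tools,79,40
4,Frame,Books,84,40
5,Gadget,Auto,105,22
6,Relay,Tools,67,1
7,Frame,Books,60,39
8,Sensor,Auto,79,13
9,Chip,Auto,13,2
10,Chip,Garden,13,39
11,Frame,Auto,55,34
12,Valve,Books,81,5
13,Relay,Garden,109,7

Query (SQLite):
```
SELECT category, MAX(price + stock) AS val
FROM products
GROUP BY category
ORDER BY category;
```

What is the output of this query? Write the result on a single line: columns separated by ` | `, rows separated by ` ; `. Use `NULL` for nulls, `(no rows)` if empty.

Auto | 127 ; Books | 124 ; Garden | 136 ; Tools | 119

For each row compute price + stock.
Group by category; take MAX of the expression per group.
  Auto: ids {2, 5, 8, 9, 11} → MAX(price + stock)=127
  Books: ids {4, 7, 12} → MAX(price + stock)=124
  Garden: ids {1, 10, 13} → MAX(price + stock)=136
  Tools: ids {3, 6} → MAX(price + stock)=119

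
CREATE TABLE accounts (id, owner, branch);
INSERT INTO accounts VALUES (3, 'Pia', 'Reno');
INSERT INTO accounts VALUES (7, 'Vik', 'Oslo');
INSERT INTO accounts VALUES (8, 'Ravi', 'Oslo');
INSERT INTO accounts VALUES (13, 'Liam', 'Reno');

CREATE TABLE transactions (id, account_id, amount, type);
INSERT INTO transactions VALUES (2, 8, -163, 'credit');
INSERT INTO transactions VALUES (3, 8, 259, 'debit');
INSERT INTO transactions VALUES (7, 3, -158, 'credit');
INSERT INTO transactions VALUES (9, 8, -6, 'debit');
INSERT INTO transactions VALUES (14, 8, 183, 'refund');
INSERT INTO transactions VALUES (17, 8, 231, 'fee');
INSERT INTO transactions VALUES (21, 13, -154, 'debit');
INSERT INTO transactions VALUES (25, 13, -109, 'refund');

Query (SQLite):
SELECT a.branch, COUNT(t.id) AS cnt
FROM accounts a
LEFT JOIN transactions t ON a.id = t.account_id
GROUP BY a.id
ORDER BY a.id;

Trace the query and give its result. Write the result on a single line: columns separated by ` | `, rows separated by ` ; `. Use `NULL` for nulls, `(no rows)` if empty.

LEFT JOIN keeps every accounts row; unmatched ones get NULL for transactions columns.
Group by accounts.id and compute COUNT(t.id). COUNT(col) of an all-NULL group is 0.
  3: ids {7} → COUNT(t.id)=1
  7: ids {—} → COUNT(t.id)=0
  8: ids {2, 3, 9, 14, 17} → COUNT(t.id)=5
  13: ids {21, 25} → COUNT(t.id)=2

Reno | 1 ; Oslo | 0 ; Oslo | 5 ; Reno | 2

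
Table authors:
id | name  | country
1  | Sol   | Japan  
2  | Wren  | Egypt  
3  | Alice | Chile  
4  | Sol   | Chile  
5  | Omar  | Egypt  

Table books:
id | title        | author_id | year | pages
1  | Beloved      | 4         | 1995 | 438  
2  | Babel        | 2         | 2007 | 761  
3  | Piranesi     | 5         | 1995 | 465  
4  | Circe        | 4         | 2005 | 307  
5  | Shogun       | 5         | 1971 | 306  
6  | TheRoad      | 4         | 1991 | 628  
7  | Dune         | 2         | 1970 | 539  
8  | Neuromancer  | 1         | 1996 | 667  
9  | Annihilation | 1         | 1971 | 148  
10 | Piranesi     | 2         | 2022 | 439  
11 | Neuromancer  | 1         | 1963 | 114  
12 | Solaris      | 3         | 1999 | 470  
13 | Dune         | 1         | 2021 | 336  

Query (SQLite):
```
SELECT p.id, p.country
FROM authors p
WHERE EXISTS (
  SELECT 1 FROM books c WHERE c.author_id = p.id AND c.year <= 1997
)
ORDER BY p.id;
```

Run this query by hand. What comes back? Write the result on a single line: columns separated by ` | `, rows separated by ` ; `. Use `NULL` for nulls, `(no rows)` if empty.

For each authors row, check whether any books with matching author_id has year <= 1997.
Keep rows where that is true.

1 | Japan ; 2 | Egypt ; 4 | Chile ; 5 | Egypt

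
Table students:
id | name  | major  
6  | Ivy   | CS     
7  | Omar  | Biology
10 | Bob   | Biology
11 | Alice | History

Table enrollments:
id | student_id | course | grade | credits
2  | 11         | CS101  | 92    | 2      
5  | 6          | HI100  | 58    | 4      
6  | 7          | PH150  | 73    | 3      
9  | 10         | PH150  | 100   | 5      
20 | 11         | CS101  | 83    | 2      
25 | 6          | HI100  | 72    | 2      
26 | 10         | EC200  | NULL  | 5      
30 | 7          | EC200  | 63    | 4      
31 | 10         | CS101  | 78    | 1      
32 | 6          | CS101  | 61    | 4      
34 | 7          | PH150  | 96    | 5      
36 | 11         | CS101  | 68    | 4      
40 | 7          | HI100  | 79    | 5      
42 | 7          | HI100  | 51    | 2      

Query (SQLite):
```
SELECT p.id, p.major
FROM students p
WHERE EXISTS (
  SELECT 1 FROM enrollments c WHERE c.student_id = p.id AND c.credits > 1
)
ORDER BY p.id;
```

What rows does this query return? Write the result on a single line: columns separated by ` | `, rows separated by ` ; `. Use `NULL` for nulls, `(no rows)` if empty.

6 | CS ; 7 | Biology ; 10 | Biology ; 11 | History

For each students row, check whether any enrollments with matching student_id has credits > 1.
Keep rows where that is true.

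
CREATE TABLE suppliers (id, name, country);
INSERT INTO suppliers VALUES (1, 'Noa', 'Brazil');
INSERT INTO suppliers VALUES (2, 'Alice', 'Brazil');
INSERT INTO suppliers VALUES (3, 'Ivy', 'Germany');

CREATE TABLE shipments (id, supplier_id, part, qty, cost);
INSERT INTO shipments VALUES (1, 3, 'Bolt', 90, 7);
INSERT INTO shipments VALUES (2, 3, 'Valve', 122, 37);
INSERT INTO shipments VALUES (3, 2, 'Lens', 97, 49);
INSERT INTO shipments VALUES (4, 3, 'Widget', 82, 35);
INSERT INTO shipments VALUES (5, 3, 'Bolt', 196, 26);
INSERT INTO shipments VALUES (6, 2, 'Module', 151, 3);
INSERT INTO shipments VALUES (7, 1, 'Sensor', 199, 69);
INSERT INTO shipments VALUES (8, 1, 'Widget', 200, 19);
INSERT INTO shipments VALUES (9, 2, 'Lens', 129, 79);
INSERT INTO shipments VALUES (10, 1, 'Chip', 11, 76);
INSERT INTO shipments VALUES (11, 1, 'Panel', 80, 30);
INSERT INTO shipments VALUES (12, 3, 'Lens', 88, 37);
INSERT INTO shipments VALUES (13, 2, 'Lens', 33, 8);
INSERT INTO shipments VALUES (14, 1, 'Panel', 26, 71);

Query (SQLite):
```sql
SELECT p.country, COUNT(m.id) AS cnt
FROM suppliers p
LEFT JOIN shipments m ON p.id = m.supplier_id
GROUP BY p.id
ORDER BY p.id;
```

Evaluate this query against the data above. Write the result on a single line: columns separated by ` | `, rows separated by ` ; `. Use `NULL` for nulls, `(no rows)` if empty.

Brazil | 5 ; Brazil | 4 ; Germany | 5

LEFT JOIN keeps every suppliers row; unmatched ones get NULL for shipments columns.
Group by suppliers.id and compute COUNT(m.id). COUNT(col) of an all-NULL group is 0.
  1: ids {7, 8, 10, 11, 14} → COUNT(m.id)=5
  2: ids {3, 6, 9, 13} → COUNT(m.id)=4
  3: ids {1, 2, 4, 5, 12} → COUNT(m.id)=5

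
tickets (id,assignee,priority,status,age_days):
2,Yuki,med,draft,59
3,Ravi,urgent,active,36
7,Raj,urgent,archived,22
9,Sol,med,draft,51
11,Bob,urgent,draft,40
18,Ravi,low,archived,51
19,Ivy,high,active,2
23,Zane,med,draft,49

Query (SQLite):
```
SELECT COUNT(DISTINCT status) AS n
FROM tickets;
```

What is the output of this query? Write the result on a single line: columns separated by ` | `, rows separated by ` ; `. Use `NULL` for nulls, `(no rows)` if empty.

3

Count distinct non-NULL status values.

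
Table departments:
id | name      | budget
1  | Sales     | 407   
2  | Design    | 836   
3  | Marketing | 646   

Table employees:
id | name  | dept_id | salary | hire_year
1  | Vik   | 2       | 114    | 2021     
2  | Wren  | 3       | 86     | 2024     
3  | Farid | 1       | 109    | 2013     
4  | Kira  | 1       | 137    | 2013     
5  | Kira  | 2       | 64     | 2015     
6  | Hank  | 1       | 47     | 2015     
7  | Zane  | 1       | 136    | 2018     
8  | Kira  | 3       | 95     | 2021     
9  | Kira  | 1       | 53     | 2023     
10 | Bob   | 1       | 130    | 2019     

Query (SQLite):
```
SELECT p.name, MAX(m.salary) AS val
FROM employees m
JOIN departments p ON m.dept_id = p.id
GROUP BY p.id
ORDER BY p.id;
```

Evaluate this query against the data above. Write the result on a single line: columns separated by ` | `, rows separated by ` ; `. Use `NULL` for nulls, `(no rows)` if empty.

Sales | 137 ; Design | 114 ; Marketing | 95

Join each employees row to its departments via dept_id.
Group joined rows by departments.id; compute MAX(m.salary) per group.
  1: ids {3, 4, 6, 7, 9, 10} → MAX(m.salary)=137
  2: ids {1, 5} → MAX(m.salary)=114
  3: ids {2, 8} → MAX(m.salary)=95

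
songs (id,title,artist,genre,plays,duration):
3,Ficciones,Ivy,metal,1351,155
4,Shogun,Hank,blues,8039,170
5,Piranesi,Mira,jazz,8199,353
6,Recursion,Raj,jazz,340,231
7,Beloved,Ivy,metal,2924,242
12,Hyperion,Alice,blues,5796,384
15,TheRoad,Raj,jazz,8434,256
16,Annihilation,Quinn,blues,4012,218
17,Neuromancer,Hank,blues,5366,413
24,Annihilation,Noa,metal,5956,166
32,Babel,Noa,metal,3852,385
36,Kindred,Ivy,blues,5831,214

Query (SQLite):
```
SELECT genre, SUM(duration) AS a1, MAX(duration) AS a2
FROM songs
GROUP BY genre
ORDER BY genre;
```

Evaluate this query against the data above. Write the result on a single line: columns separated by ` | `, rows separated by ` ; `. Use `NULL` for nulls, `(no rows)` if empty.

blues | 1399 | 413 ; jazz | 840 | 353 ; metal | 948 | 385

Group songs by genre.
Per group compute: SUM(duration), MAX(duration).
  blues: ids {4, 12, 16, 17, 36} → SUM(duration)=1399, MAX(duration)=413
  jazz: ids {5, 6, 15} → SUM(duration)=840, MAX(duration)=353
  metal: ids {3, 7, 24, 32} → SUM(duration)=948, MAX(duration)=385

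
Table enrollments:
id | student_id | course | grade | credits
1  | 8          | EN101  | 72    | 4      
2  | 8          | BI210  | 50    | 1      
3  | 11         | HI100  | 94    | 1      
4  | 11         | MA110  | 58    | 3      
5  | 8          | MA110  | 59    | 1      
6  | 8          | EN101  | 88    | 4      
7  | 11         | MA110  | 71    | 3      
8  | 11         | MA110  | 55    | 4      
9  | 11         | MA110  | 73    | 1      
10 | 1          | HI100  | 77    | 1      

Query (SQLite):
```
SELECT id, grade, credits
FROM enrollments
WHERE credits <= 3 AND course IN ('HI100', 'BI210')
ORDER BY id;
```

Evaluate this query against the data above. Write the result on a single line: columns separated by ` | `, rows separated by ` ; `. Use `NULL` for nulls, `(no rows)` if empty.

credits <= 3: ids {2, 3, 4, 5, 7, 9, 10}
course IN ('HI100', 'BI210'): ids {2, 3, 10}
Combine with AND.

2 | 50 | 1 ; 3 | 94 | 1 ; 10 | 77 | 1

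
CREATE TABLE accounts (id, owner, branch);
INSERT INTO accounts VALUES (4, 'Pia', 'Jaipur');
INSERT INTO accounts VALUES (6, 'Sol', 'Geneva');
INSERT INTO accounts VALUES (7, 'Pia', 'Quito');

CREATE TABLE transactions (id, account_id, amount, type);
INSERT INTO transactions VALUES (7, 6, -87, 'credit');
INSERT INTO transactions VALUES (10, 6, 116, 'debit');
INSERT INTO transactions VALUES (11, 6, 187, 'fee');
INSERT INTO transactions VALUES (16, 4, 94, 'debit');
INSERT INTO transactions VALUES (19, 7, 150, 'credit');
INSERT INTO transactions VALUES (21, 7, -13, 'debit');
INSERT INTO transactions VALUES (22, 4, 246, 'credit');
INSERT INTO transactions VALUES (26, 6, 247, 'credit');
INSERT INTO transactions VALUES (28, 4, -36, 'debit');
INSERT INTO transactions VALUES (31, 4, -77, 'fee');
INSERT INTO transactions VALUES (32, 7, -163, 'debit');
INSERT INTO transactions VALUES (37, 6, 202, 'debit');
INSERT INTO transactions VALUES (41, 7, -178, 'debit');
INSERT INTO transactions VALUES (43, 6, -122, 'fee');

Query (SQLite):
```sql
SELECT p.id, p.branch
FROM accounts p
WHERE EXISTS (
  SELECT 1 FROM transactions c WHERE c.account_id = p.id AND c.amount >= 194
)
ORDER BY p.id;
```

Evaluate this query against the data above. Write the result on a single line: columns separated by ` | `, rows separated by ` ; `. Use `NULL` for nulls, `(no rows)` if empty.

For each accounts row, check whether any transactions with matching account_id has amount >= 194.
Keep rows where that is true.

4 | Jaipur ; 6 | Geneva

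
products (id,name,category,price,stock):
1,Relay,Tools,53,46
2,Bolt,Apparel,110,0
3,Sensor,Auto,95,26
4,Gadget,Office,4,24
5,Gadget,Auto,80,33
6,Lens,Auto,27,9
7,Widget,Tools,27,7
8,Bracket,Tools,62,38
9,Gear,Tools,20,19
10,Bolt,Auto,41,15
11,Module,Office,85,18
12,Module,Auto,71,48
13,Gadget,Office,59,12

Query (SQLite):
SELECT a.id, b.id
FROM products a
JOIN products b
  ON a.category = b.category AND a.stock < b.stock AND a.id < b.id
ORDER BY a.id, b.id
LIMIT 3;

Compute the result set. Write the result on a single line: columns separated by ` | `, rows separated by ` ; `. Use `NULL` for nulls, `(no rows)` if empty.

Pairs (a,b) with same category, a.stock < b.stock, a.id < b.id.
category groups: Apparel:{2} Auto:{3,5,6,10,12} Office:{4,11,13} Tools:{1,7,8,9}
Ordered by (a.id, b.id); first 3.

3 | 5 ; 3 | 12 ; 5 | 12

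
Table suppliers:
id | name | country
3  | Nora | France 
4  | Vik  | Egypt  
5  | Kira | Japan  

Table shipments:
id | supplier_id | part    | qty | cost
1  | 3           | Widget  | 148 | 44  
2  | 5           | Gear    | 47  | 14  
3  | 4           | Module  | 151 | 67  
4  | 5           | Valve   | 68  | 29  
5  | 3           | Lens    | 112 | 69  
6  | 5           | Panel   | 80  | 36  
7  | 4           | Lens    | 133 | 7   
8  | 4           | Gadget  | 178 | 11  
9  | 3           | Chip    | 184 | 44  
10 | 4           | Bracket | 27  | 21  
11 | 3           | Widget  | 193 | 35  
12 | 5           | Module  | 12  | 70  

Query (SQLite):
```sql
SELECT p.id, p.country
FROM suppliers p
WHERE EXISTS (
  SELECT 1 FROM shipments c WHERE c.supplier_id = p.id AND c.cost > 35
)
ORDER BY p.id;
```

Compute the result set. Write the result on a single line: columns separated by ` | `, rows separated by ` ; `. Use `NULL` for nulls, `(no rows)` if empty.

For each suppliers row, check whether any shipments with matching supplier_id has cost > 35.
Keep rows where that is true.

3 | France ; 4 | Egypt ; 5 | Japan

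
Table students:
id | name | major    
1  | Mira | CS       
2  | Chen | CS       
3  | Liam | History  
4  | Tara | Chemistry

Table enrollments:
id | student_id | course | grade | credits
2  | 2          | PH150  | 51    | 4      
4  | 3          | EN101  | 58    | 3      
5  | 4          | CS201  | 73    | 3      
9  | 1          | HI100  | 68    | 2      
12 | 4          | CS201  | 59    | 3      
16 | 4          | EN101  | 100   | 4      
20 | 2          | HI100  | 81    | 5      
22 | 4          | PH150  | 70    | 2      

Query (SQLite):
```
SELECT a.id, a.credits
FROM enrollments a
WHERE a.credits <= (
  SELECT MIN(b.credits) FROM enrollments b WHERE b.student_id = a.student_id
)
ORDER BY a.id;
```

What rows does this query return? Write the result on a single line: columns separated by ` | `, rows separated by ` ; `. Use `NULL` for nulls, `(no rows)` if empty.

2 | 4 ; 4 | 3 ; 9 | 2 ; 22 | 2

For each enrollments row a, compute MIN(credits) over rows sharing a.student_id.
Keep row a if a.credits <= that per-group MIN.
  student_id=1: MIN(credits) = 2
  student_id=2: MIN(credits) = 4
  student_id=3: MIN(credits) = 3
  student_id=4: MIN(credits) = 2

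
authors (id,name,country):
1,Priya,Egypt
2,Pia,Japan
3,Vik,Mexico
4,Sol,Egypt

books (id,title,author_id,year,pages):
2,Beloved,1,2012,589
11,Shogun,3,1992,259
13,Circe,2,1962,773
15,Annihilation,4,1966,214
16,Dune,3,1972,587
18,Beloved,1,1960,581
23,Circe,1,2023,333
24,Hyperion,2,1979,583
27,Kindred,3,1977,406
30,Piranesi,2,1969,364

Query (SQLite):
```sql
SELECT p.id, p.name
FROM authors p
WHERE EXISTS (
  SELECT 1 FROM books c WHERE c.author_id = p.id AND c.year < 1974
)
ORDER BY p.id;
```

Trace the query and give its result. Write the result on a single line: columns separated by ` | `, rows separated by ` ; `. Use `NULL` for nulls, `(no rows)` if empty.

1 | Priya ; 2 | Pia ; 3 | Vik ; 4 | Sol

For each authors row, check whether any books with matching author_id has year < 1974.
Keep rows where that is true.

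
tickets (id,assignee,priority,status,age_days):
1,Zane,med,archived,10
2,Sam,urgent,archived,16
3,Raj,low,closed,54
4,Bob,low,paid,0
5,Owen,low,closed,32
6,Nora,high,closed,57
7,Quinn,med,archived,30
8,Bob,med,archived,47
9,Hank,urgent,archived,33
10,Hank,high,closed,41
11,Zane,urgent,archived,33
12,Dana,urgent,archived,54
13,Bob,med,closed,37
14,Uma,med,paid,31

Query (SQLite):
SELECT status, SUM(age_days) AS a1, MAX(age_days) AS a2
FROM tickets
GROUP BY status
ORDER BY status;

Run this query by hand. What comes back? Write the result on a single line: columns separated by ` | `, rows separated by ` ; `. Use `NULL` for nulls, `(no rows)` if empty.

archived | 223 | 54 ; closed | 221 | 57 ; paid | 31 | 31

Group tickets by status.
Per group compute: SUM(age_days), MAX(age_days).
  archived: ids {1, 2, 7, 8, 9, 11, 12} → SUM(age_days)=223, MAX(age_days)=54
  closed: ids {3, 5, 6, 10, 13} → SUM(age_days)=221, MAX(age_days)=57
  paid: ids {4, 14} → SUM(age_days)=31, MAX(age_days)=31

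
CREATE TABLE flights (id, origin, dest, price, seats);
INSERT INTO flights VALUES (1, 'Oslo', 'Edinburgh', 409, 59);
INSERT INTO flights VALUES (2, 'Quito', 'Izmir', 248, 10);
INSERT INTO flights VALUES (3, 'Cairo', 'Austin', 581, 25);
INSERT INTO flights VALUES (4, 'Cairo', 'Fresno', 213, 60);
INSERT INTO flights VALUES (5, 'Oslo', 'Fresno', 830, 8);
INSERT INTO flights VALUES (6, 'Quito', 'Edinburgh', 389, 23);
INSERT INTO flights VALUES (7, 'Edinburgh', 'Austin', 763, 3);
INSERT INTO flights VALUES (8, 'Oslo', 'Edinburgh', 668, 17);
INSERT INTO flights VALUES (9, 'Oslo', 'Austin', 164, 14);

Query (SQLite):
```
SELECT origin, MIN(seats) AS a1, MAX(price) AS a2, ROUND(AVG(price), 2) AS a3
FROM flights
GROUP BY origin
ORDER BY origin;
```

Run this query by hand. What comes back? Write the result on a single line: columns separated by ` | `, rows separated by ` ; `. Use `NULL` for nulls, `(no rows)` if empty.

Cairo | 25 | 581 | 397 ; Edinburgh | 3 | 763 | 763 ; Oslo | 8 | 830 | 517.75 ; Quito | 10 | 389 | 318.5

Group flights by origin.
Per group compute: MIN(seats), MAX(price), ROUND(AVG(price), 2).
  Cairo: ids {3, 4} → MIN(seats)=25, MAX(price)=581, ROUND(AVG(price), 2)=397
  Edinburgh: ids {7} → MIN(seats)=3, MAX(price)=763, ROUND(AVG(price), 2)=763
  Oslo: ids {1, 5, 8, 9} → MIN(seats)=8, MAX(price)=830, ROUND(AVG(price), 2)=517.75
  Quito: ids {2, 6} → MIN(seats)=10, MAX(price)=389, ROUND(AVG(price), 2)=318.5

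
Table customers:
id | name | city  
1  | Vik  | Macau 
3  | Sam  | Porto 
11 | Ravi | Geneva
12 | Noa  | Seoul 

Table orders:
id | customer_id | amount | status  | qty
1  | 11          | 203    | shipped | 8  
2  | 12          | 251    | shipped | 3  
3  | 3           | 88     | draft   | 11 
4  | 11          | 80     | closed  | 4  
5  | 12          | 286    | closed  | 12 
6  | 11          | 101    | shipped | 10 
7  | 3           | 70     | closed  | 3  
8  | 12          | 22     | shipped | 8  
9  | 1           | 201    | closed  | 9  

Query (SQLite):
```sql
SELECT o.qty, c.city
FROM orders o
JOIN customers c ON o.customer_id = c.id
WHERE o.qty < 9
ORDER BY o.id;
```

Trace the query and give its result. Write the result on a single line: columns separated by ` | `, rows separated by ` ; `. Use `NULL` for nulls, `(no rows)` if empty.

8 | Geneva ; 3 | Seoul ; 4 | Geneva ; 3 | Porto ; 8 | Seoul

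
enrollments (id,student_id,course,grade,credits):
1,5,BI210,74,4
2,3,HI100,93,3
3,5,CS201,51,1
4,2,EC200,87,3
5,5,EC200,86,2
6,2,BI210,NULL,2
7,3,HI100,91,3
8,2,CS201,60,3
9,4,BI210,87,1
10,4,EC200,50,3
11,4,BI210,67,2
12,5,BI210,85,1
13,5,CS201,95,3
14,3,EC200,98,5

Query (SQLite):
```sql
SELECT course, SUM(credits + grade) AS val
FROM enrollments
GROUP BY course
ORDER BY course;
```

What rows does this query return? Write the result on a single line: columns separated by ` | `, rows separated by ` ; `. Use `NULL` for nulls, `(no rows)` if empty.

BI210 | 321 ; CS201 | 213 ; EC200 | 334 ; HI100 | 190

For each row compute credits + grade.
Group by course; take SUM of the expression per group.
  BI210: ids {1, 6, 9, 11, 12} → SUM(credits + grade)=321
  CS201: ids {3, 8, 13} → SUM(credits + grade)=213
  EC200: ids {4, 5, 10, 14} → SUM(credits + grade)=334
  HI100: ids {2, 7} → SUM(credits + grade)=190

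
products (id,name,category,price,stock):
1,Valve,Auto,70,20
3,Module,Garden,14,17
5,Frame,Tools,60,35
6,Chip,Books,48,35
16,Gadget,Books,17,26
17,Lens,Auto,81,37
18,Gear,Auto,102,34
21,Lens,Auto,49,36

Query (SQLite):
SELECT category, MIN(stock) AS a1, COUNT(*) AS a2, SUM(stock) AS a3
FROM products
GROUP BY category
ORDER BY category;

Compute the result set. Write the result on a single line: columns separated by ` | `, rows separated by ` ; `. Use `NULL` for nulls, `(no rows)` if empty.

Group products by category.
Per group compute: MIN(stock), COUNT(*), SUM(stock).
  Auto: ids {1, 17, 18, 21} → MIN(stock)=20, COUNT(*)=4, SUM(stock)=127
  Books: ids {6, 16} → MIN(stock)=26, COUNT(*)=2, SUM(stock)=61
  Garden: ids {3} → MIN(stock)=17, COUNT(*)=1, SUM(stock)=17
  Tools: ids {5} → MIN(stock)=35, COUNT(*)=1, SUM(stock)=35

Auto | 20 | 4 | 127 ; Books | 26 | 2 | 61 ; Garden | 17 | 1 | 17 ; Tools | 35 | 1 | 35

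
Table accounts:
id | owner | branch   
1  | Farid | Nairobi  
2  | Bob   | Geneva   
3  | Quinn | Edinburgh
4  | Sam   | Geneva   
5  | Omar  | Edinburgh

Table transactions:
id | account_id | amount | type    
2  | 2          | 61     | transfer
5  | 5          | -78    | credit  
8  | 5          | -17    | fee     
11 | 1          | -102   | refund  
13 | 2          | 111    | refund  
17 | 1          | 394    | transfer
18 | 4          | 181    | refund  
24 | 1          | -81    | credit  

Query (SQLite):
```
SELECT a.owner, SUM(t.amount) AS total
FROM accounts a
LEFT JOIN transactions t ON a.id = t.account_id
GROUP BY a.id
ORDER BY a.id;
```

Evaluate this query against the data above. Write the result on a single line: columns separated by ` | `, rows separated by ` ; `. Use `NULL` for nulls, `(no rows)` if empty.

LEFT JOIN keeps every accounts row; unmatched ones get NULL for transactions columns.
Group by accounts.id and compute SUM(t.amount). SUM over an all-NULL group is NULL.
  1: ids {11, 17, 24} → SUM(t.amount)=211
  2: ids {2, 13} → SUM(t.amount)=172
  3: ids {—} → SUM(t.amount)=NULL
  4: ids {18} → SUM(t.amount)=181
  5: ids {5, 8} → SUM(t.amount)=-95

Farid | 211 ; Bob | 172 ; Quinn | NULL ; Sam | 181 ; Omar | -95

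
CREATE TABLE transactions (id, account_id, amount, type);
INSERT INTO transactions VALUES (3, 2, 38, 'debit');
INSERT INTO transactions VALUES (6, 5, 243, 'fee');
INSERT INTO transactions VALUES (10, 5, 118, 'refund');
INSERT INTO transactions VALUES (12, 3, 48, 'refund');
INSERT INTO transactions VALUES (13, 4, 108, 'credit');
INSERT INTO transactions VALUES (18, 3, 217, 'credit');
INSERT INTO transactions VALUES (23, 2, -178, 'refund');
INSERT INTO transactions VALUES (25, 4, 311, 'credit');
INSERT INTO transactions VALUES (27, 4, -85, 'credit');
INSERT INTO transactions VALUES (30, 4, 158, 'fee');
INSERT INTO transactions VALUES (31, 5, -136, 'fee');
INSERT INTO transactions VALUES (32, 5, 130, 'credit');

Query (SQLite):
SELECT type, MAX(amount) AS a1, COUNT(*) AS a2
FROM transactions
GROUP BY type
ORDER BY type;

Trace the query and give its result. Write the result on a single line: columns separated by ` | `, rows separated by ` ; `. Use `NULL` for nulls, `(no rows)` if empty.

credit | 311 | 5 ; debit | 38 | 1 ; fee | 243 | 3 ; refund | 118 | 3

Group transactions by type.
Per group compute: MAX(amount), COUNT(*).
  credit: ids {13, 18, 25, 27, 32} → MAX(amount)=311, COUNT(*)=5
  debit: ids {3} → MAX(amount)=38, COUNT(*)=1
  fee: ids {6, 30, 31} → MAX(amount)=243, COUNT(*)=3
  refund: ids {10, 12, 23} → MAX(amount)=118, COUNT(*)=3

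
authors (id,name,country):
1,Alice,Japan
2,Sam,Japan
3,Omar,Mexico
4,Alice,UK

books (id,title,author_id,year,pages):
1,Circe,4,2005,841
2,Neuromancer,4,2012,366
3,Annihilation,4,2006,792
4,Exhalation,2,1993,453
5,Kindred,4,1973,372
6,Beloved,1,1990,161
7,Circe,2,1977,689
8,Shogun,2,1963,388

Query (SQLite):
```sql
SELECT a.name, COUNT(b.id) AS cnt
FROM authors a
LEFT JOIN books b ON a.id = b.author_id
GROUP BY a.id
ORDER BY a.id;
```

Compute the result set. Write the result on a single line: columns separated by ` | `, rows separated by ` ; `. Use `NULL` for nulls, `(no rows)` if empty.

LEFT JOIN keeps every authors row; unmatched ones get NULL for books columns.
Group by authors.id and compute COUNT(b.id). COUNT(col) of an all-NULL group is 0.
  1: ids {6} → COUNT(b.id)=1
  2: ids {4, 7, 8} → COUNT(b.id)=3
  3: ids {—} → COUNT(b.id)=0
  4: ids {1, 2, 3, 5} → COUNT(b.id)=4

Alice | 1 ; Sam | 3 ; Omar | 0 ; Alice | 4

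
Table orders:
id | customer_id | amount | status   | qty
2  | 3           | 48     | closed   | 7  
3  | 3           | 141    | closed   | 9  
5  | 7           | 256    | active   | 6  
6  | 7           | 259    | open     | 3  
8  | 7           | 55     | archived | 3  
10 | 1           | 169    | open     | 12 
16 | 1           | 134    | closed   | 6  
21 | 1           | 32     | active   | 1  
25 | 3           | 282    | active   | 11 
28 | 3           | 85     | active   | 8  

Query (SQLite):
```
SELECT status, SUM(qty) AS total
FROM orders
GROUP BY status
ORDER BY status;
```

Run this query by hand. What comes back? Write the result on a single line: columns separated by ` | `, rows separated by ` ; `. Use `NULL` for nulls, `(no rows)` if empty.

active | 26 ; archived | 3 ; closed | 22 ; open | 15

Partition orders by status; compute SUM(qty) within each group.
  active: ids {5, 21, 25, 28} → SUM(qty)=26
  archived: ids {8} → SUM(qty)=3
  closed: ids {2, 3, 16} → SUM(qty)=22
  open: ids {6, 10} → SUM(qty)=15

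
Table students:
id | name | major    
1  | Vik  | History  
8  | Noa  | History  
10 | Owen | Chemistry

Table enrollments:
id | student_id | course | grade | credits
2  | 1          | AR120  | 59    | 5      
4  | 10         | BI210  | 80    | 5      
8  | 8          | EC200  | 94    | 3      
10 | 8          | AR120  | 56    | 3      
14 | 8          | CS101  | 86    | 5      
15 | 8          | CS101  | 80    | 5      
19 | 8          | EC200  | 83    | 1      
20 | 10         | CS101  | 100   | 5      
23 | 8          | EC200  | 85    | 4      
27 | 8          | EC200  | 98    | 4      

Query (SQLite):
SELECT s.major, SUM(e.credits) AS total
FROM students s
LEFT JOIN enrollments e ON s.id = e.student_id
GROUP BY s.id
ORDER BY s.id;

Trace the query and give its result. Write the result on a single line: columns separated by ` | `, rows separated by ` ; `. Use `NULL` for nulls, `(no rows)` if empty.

History | 5 ; History | 25 ; Chemistry | 10

LEFT JOIN keeps every students row; unmatched ones get NULL for enrollments columns.
Group by students.id and compute SUM(e.credits). SUM over an all-NULL group is NULL.
  1: ids {2} → SUM(e.credits)=5
  8: ids {8, 10, 14, 15, 19, 23, 27} → SUM(e.credits)=25
  10: ids {4, 20} → SUM(e.credits)=10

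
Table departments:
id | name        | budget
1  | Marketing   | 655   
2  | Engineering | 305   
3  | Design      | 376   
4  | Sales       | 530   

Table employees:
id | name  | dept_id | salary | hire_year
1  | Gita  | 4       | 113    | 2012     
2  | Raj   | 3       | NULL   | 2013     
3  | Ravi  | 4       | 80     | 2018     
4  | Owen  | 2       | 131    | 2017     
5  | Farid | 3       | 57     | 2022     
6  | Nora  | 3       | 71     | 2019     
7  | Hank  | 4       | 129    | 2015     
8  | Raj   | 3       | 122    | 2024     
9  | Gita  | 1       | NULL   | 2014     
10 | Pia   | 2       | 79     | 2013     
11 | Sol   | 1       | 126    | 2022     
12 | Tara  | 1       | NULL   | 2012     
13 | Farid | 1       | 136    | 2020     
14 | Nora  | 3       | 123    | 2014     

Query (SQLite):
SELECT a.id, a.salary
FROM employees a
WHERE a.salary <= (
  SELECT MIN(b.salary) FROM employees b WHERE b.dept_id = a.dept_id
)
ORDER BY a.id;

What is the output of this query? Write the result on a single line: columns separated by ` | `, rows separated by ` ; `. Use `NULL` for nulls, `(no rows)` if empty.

For each employees row a, compute MIN(salary) over rows sharing a.dept_id.
Keep row a if a.salary <= that per-group MIN.
  dept_id=1: MIN(salary) = 126
  dept_id=2: MIN(salary) = 79
  dept_id=3: MIN(salary) = 57
  dept_id=4: MIN(salary) = 80

3 | 80 ; 5 | 57 ; 10 | 79 ; 11 | 126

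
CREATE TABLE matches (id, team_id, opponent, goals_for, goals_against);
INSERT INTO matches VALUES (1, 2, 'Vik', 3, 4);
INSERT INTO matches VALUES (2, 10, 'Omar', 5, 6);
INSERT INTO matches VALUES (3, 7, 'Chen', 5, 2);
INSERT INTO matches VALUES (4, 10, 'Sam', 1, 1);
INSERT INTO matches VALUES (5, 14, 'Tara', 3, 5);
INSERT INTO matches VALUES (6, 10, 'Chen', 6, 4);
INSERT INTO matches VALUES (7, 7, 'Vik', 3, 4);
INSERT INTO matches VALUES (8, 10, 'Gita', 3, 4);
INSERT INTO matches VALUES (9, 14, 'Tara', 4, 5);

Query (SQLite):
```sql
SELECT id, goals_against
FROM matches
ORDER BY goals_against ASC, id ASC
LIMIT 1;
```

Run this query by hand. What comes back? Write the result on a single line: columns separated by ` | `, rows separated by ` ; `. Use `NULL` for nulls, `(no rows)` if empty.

4 | 1

Sort by goals_against asc, tiebreak id asc: (1, id=4), (2, id=3), (4, id=1), (4, id=6) …. Take first 1.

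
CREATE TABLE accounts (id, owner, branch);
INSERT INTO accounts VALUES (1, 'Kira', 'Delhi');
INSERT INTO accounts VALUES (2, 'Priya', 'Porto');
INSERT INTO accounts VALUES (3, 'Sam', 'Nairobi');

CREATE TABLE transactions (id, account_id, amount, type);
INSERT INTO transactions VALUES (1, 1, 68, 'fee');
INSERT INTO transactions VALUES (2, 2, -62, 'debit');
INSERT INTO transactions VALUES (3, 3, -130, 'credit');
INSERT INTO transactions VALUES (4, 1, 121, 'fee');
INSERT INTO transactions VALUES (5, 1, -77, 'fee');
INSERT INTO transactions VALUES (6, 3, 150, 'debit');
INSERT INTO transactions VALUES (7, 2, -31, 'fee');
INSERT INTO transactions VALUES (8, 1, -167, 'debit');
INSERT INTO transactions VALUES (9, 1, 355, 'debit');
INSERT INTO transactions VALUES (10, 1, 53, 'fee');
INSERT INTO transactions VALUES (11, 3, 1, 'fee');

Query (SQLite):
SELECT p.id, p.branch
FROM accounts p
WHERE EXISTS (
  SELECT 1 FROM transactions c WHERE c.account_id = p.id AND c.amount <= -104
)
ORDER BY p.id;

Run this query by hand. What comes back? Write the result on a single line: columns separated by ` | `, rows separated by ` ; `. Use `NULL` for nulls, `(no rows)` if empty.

1 | Delhi ; 3 | Nairobi

For each accounts row, check whether any transactions with matching account_id has amount <= -104.
Keep rows where that is true.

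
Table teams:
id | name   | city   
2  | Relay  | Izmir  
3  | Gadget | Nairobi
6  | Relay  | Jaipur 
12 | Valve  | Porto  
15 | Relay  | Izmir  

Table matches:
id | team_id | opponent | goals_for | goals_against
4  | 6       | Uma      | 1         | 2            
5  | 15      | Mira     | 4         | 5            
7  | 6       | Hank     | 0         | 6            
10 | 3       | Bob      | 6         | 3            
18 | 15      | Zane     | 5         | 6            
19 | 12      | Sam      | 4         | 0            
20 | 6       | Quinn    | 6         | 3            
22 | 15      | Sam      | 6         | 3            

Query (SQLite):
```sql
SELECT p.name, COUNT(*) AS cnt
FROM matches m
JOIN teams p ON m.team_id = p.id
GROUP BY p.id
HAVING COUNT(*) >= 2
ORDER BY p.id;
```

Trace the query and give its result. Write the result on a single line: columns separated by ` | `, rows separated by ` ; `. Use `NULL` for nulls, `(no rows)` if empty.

Relay | 3 ; Relay | 3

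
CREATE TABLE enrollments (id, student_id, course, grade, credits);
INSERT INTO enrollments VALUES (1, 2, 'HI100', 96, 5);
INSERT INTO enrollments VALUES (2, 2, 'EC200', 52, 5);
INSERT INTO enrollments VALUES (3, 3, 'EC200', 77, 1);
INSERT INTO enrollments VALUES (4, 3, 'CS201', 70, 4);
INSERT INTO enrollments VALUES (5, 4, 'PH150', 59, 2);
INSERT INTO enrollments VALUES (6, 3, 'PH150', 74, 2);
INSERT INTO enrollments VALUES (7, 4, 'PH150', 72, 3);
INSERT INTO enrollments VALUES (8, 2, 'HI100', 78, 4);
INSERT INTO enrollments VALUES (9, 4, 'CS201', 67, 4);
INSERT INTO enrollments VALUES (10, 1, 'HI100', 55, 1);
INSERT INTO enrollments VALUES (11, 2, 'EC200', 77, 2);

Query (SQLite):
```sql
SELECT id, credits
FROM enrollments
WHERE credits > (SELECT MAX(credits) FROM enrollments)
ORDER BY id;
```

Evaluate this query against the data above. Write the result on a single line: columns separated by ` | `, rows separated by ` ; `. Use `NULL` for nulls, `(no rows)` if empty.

(no rows)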